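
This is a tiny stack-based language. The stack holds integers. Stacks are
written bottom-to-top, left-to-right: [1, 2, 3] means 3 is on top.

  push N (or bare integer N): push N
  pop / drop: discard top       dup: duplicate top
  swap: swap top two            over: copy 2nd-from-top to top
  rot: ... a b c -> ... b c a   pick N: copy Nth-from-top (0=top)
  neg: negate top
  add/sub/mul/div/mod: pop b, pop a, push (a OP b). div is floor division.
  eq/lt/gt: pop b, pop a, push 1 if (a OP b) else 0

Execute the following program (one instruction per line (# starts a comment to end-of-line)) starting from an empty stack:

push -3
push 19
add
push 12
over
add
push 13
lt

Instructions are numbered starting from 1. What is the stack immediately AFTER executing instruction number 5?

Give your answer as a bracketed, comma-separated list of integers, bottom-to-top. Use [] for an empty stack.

Answer: [16, 12, 16]

Derivation:
Step 1 ('push -3'): [-3]
Step 2 ('push 19'): [-3, 19]
Step 3 ('add'): [16]
Step 4 ('push 12'): [16, 12]
Step 5 ('over'): [16, 12, 16]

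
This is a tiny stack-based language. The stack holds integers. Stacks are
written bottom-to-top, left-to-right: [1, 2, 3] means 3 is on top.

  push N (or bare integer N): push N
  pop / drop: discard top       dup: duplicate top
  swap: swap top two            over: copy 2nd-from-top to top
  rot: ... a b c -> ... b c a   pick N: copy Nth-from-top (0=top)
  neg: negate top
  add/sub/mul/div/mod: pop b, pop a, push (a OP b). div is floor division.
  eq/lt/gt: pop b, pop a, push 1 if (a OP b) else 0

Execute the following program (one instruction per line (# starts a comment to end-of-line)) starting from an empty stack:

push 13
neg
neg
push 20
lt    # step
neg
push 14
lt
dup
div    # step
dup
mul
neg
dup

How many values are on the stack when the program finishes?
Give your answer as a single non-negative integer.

Answer: 2

Derivation:
After 'push 13': stack = [13] (depth 1)
After 'neg': stack = [-13] (depth 1)
After 'neg': stack = [13] (depth 1)
After 'push 20': stack = [13, 20] (depth 2)
After 'lt': stack = [1] (depth 1)
After 'neg': stack = [-1] (depth 1)
After 'push 14': stack = [-1, 14] (depth 2)
After 'lt': stack = [1] (depth 1)
After 'dup': stack = [1, 1] (depth 2)
After 'div': stack = [1] (depth 1)
After 'dup': stack = [1, 1] (depth 2)
After 'mul': stack = [1] (depth 1)
After 'neg': stack = [-1] (depth 1)
After 'dup': stack = [-1, -1] (depth 2)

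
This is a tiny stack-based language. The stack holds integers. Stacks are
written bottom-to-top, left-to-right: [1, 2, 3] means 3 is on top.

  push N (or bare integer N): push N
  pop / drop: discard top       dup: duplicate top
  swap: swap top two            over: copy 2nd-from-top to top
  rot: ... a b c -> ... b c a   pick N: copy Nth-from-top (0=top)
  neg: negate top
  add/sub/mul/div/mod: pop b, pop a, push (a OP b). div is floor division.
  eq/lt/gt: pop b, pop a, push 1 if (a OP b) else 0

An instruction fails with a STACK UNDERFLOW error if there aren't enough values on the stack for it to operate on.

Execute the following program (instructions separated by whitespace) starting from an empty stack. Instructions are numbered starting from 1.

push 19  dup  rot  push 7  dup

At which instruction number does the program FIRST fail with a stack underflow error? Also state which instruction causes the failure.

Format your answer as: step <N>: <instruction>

Answer: step 3: rot

Derivation:
Step 1 ('push 19'): stack = [19], depth = 1
Step 2 ('dup'): stack = [19, 19], depth = 2
Step 3 ('rot'): needs 3 value(s) but depth is 2 — STACK UNDERFLOW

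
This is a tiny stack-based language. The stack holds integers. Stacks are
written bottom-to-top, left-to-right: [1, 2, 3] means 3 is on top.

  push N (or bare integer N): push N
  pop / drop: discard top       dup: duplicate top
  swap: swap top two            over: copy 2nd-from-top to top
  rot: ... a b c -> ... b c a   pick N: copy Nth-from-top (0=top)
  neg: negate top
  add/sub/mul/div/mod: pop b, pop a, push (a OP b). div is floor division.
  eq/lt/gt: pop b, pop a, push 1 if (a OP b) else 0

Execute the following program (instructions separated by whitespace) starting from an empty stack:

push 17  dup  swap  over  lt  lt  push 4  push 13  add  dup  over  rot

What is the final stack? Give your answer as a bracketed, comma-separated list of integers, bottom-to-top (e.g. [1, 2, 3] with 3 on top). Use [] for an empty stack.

After 'push 17': [17]
After 'dup': [17, 17]
After 'swap': [17, 17]
After 'over': [17, 17, 17]
After 'lt': [17, 0]
After 'lt': [0]
After 'push 4': [0, 4]
After 'push 13': [0, 4, 13]
After 'add': [0, 17]
After 'dup': [0, 17, 17]
After 'over': [0, 17, 17, 17]
After 'rot': [0, 17, 17, 17]

Answer: [0, 17, 17, 17]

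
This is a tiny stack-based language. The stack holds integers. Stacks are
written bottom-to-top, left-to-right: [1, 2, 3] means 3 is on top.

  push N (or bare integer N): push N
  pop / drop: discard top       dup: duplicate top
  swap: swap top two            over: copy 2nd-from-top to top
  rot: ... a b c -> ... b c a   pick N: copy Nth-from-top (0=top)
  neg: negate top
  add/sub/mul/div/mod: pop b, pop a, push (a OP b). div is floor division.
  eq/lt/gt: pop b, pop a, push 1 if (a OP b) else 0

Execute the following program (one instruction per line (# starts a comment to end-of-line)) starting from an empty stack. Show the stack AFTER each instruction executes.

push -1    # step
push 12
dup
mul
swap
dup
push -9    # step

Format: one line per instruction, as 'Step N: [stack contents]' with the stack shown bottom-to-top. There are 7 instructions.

Step 1: [-1]
Step 2: [-1, 12]
Step 3: [-1, 12, 12]
Step 4: [-1, 144]
Step 5: [144, -1]
Step 6: [144, -1, -1]
Step 7: [144, -1, -1, -9]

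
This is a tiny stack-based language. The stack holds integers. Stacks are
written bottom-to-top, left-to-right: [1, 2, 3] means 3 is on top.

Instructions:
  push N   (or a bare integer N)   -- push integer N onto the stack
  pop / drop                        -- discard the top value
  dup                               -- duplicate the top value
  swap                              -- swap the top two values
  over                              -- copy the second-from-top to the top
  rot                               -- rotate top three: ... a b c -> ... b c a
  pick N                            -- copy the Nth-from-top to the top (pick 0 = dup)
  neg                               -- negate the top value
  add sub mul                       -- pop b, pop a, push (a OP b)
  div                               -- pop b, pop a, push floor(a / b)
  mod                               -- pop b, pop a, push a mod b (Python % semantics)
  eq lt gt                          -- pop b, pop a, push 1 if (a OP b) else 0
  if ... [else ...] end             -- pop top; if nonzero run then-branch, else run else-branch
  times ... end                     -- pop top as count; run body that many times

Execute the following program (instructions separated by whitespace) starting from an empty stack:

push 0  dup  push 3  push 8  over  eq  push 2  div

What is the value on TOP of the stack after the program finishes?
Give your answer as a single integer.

After 'push 0': [0]
After 'dup': [0, 0]
After 'push 3': [0, 0, 3]
After 'push 8': [0, 0, 3, 8]
After 'over': [0, 0, 3, 8, 3]
After 'eq': [0, 0, 3, 0]
After 'push 2': [0, 0, 3, 0, 2]
After 'div': [0, 0, 3, 0]

Answer: 0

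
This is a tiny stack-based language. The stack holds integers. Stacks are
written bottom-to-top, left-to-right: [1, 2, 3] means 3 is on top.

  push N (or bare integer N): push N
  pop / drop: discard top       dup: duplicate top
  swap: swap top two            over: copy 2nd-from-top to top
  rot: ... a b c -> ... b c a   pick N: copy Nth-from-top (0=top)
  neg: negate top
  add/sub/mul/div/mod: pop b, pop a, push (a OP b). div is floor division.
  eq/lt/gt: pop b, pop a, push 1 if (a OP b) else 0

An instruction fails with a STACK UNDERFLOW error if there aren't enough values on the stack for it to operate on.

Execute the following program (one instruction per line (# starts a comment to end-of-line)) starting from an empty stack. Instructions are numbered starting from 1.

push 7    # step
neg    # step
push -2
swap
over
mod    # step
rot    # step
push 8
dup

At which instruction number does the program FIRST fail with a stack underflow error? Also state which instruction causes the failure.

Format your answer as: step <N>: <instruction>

Answer: step 7: rot

Derivation:
Step 1 ('push 7'): stack = [7], depth = 1
Step 2 ('neg'): stack = [-7], depth = 1
Step 3 ('push -2'): stack = [-7, -2], depth = 2
Step 4 ('swap'): stack = [-2, -7], depth = 2
Step 5 ('over'): stack = [-2, -7, -2], depth = 3
Step 6 ('mod'): stack = [-2, -1], depth = 2
Step 7 ('rot'): needs 3 value(s) but depth is 2 — STACK UNDERFLOW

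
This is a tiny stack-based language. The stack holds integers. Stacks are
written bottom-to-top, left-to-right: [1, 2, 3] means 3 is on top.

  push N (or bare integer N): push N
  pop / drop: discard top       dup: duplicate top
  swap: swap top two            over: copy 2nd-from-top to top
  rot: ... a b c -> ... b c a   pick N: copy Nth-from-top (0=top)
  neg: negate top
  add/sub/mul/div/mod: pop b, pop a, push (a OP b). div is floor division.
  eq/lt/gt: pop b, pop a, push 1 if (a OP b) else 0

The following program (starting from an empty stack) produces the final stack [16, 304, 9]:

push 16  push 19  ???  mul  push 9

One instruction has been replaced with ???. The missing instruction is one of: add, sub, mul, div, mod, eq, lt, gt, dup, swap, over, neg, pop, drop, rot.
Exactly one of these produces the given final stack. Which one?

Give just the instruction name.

Stack before ???: [16, 19]
Stack after ???:  [16, 19, 16]
The instruction that transforms [16, 19] -> [16, 19, 16] is: over

Answer: over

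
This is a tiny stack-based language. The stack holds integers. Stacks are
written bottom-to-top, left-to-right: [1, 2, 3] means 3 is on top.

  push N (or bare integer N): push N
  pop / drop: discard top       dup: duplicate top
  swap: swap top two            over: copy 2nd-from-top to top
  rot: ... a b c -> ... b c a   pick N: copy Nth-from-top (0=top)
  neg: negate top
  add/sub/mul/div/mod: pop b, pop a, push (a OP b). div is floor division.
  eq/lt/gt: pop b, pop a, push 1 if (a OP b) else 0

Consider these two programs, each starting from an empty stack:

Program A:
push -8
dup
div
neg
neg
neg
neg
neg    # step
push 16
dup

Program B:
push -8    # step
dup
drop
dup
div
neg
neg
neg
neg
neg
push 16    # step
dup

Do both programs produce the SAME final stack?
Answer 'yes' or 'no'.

Program A trace:
  After 'push -8': [-8]
  After 'dup': [-8, -8]
  After 'div': [1]
  After 'neg': [-1]
  After 'neg': [1]
  After 'neg': [-1]
  After 'neg': [1]
  After 'neg': [-1]
  After 'push 16': [-1, 16]
  After 'dup': [-1, 16, 16]
Program A final stack: [-1, 16, 16]

Program B trace:
  After 'push -8': [-8]
  After 'dup': [-8, -8]
  After 'drop': [-8]
  After 'dup': [-8, -8]
  After 'div': [1]
  After 'neg': [-1]
  After 'neg': [1]
  After 'neg': [-1]
  After 'neg': [1]
  After 'neg': [-1]
  After 'push 16': [-1, 16]
  After 'dup': [-1, 16, 16]
Program B final stack: [-1, 16, 16]
Same: yes

Answer: yes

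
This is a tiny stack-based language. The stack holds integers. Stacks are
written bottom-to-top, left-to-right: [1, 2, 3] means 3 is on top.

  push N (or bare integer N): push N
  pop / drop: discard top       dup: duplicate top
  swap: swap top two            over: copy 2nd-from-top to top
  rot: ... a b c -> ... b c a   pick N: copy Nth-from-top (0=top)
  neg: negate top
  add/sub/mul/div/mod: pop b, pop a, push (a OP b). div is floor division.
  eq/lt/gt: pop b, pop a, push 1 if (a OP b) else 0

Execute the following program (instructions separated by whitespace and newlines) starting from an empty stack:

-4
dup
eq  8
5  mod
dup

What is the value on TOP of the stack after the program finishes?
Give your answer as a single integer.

After 'push -4': [-4]
After 'dup': [-4, -4]
After 'eq': [1]
After 'push 8': [1, 8]
After 'push 5': [1, 8, 5]
After 'mod': [1, 3]
After 'dup': [1, 3, 3]

Answer: 3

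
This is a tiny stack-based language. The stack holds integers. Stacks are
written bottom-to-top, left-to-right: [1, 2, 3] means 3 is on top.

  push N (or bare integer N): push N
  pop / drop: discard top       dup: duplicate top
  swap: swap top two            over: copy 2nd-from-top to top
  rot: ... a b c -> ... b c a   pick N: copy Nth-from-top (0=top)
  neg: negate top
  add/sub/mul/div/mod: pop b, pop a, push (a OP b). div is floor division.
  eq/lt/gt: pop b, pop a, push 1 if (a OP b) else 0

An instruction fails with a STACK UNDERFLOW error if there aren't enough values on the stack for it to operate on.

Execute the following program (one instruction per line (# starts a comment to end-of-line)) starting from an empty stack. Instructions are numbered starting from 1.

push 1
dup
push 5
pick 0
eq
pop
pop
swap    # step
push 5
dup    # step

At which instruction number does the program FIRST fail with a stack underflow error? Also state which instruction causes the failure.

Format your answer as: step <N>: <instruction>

Answer: step 8: swap

Derivation:
Step 1 ('push 1'): stack = [1], depth = 1
Step 2 ('dup'): stack = [1, 1], depth = 2
Step 3 ('push 5'): stack = [1, 1, 5], depth = 3
Step 4 ('pick 0'): stack = [1, 1, 5, 5], depth = 4
Step 5 ('eq'): stack = [1, 1, 1], depth = 3
Step 6 ('pop'): stack = [1, 1], depth = 2
Step 7 ('pop'): stack = [1], depth = 1
Step 8 ('swap'): needs 2 value(s) but depth is 1 — STACK UNDERFLOW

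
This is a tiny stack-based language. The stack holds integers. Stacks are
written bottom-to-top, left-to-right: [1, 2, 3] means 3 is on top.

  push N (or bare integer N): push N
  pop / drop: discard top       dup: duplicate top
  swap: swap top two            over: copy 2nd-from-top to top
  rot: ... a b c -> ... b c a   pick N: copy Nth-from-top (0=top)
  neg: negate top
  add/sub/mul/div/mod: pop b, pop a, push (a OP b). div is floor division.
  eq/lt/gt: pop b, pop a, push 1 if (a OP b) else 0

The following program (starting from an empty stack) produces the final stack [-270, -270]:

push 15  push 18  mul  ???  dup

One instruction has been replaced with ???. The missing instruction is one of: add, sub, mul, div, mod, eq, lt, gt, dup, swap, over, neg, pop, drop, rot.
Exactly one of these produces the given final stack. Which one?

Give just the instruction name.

Stack before ???: [270]
Stack after ???:  [-270]
The instruction that transforms [270] -> [-270] is: neg

Answer: neg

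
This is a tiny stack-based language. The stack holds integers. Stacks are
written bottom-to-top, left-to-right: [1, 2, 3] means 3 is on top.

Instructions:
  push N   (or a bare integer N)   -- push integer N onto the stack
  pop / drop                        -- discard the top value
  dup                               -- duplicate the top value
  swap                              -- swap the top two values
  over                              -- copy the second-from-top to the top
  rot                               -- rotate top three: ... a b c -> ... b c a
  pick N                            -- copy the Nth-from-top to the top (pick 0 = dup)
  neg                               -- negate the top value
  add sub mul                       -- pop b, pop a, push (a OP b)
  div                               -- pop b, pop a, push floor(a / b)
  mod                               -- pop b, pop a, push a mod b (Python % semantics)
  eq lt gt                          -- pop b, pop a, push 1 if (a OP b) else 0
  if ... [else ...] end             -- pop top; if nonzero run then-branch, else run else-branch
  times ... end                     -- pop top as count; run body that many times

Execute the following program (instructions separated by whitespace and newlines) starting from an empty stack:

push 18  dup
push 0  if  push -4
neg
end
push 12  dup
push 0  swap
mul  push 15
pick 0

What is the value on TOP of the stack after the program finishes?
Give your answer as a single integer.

After 'push 18': [18]
After 'dup': [18, 18]
After 'push 0': [18, 18, 0]
After 'if': [18, 18]
After 'push 12': [18, 18, 12]
After 'dup': [18, 18, 12, 12]
After 'push 0': [18, 18, 12, 12, 0]
After 'swap': [18, 18, 12, 0, 12]
After 'mul': [18, 18, 12, 0]
After 'push 15': [18, 18, 12, 0, 15]
After 'pick 0': [18, 18, 12, 0, 15, 15]

Answer: 15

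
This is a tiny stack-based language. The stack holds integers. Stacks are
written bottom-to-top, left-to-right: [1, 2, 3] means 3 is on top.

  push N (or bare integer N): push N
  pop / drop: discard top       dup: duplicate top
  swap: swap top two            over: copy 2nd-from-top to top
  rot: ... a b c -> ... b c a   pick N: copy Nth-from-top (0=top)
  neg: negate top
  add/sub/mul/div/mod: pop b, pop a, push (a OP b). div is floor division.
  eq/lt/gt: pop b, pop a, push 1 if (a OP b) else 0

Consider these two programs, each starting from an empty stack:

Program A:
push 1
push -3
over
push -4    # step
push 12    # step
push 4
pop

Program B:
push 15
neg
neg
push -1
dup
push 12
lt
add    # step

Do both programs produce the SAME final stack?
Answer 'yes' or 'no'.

Answer: no

Derivation:
Program A trace:
  After 'push 1': [1]
  After 'push -3': [1, -3]
  After 'over': [1, -3, 1]
  After 'push -4': [1, -3, 1, -4]
  After 'push 12': [1, -3, 1, -4, 12]
  After 'push 4': [1, -3, 1, -4, 12, 4]
  After 'pop': [1, -3, 1, -4, 12]
Program A final stack: [1, -3, 1, -4, 12]

Program B trace:
  After 'push 15': [15]
  After 'neg': [-15]
  After 'neg': [15]
  After 'push -1': [15, -1]
  After 'dup': [15, -1, -1]
  After 'push 12': [15, -1, -1, 12]
  After 'lt': [15, -1, 1]
  After 'add': [15, 0]
Program B final stack: [15, 0]
Same: no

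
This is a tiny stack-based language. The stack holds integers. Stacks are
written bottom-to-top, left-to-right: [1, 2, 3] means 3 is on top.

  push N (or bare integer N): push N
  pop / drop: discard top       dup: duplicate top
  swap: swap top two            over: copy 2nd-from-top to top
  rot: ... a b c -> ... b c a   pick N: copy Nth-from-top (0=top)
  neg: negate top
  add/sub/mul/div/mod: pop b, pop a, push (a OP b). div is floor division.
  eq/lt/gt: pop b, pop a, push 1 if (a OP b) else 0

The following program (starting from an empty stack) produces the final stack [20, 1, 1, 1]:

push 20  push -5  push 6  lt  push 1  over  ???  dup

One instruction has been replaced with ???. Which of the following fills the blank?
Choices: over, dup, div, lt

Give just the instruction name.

Stack before ???: [20, 1, 1, 1]
Stack after ???:  [20, 1, 1]
Checking each choice:
  over: produces [20, 1, 1, 1, 1, 1]
  dup: produces [20, 1, 1, 1, 1, 1]
  div: MATCH
  lt: produces [20, 1, 0, 0]


Answer: div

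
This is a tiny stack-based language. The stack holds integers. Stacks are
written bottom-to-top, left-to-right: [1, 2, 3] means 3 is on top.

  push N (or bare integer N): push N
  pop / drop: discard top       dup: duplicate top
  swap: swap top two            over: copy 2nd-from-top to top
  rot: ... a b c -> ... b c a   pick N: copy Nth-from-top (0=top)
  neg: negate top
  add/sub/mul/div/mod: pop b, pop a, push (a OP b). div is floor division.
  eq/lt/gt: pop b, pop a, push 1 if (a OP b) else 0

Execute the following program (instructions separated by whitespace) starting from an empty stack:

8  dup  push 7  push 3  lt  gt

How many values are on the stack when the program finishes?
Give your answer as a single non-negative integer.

Answer: 2

Derivation:
After 'push 8': stack = [8] (depth 1)
After 'dup': stack = [8, 8] (depth 2)
After 'push 7': stack = [8, 8, 7] (depth 3)
After 'push 3': stack = [8, 8, 7, 3] (depth 4)
After 'lt': stack = [8, 8, 0] (depth 3)
After 'gt': stack = [8, 1] (depth 2)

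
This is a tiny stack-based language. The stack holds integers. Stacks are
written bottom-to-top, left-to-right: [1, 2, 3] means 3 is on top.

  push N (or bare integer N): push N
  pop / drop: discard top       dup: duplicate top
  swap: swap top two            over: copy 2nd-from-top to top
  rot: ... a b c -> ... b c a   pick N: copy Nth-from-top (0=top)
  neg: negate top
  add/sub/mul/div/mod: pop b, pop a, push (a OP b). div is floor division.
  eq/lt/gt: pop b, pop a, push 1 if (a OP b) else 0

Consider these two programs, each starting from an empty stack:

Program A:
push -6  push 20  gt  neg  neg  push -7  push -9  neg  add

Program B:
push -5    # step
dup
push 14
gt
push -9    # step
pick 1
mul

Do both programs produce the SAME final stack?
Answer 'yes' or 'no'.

Program A trace:
  After 'push -6': [-6]
  After 'push 20': [-6, 20]
  After 'gt': [0]
  After 'neg': [0]
  After 'neg': [0]
  After 'push -7': [0, -7]
  After 'push -9': [0, -7, -9]
  After 'neg': [0, -7, 9]
  After 'add': [0, 2]
Program A final stack: [0, 2]

Program B trace:
  After 'push -5': [-5]
  After 'dup': [-5, -5]
  After 'push 14': [-5, -5, 14]
  After 'gt': [-5, 0]
  After 'push -9': [-5, 0, -9]
  After 'pick 1': [-5, 0, -9, 0]
  After 'mul': [-5, 0, 0]
Program B final stack: [-5, 0, 0]
Same: no

Answer: no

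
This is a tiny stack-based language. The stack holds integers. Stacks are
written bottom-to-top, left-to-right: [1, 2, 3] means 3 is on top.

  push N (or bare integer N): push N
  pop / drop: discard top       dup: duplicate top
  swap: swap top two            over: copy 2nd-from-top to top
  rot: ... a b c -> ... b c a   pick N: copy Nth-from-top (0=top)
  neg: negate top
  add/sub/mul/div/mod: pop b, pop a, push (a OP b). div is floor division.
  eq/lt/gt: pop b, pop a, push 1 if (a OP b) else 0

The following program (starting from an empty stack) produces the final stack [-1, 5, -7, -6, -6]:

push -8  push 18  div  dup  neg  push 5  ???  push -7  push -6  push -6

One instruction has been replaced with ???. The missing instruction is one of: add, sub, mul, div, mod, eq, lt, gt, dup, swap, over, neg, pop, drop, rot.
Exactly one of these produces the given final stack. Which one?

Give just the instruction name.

Answer: mul

Derivation:
Stack before ???: [-1, 1, 5]
Stack after ???:  [-1, 5]
The instruction that transforms [-1, 1, 5] -> [-1, 5] is: mul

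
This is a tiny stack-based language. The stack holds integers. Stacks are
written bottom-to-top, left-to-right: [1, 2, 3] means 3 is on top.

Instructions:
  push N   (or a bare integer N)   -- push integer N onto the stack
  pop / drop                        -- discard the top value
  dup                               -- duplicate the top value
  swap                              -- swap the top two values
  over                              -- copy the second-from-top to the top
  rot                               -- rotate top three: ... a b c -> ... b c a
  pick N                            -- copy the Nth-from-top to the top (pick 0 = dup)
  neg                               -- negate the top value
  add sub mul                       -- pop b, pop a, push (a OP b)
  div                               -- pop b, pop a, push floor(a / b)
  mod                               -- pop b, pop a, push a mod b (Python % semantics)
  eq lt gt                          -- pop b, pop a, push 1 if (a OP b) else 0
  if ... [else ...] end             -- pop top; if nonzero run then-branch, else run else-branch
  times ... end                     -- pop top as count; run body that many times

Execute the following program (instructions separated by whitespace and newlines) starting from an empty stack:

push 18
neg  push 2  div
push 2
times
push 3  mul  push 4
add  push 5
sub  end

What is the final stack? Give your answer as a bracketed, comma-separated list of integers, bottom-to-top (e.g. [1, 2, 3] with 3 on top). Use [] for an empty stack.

After 'push 18': [18]
After 'neg': [-18]
After 'push 2': [-18, 2]
After 'div': [-9]
After 'push 2': [-9, 2]
After 'times': [-9]
After 'push 3': [-9, 3]
After 'mul': [-27]
After 'push 4': [-27, 4]
After 'add': [-23]
After 'push 5': [-23, 5]
After 'sub': [-28]
After 'push 3': [-28, 3]
After 'mul': [-84]
After 'push 4': [-84, 4]
After 'add': [-80]
After 'push 5': [-80, 5]
After 'sub': [-85]

Answer: [-85]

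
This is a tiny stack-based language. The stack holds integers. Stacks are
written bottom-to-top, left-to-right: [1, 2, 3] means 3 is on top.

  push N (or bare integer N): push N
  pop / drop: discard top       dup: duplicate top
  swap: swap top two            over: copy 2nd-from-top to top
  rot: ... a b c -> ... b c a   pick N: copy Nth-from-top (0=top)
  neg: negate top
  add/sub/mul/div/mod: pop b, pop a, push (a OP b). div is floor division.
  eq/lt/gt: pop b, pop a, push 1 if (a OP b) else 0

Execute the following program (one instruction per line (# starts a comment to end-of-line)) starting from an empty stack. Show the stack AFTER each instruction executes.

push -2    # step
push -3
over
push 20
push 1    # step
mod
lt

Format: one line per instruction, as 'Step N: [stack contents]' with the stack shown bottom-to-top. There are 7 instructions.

Step 1: [-2]
Step 2: [-2, -3]
Step 3: [-2, -3, -2]
Step 4: [-2, -3, -2, 20]
Step 5: [-2, -3, -2, 20, 1]
Step 6: [-2, -3, -2, 0]
Step 7: [-2, -3, 1]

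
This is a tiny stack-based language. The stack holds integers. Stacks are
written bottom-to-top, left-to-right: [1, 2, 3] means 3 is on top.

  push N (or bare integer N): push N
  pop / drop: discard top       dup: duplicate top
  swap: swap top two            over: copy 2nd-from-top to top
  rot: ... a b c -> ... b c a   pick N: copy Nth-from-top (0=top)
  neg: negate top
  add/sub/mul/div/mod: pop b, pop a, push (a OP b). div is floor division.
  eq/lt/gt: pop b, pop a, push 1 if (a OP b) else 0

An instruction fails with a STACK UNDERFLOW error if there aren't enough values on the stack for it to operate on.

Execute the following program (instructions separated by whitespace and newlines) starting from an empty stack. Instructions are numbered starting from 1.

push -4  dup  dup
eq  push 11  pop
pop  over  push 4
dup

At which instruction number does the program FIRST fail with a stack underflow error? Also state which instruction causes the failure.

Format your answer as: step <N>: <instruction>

Answer: step 8: over

Derivation:
Step 1 ('push -4'): stack = [-4], depth = 1
Step 2 ('dup'): stack = [-4, -4], depth = 2
Step 3 ('dup'): stack = [-4, -4, -4], depth = 3
Step 4 ('eq'): stack = [-4, 1], depth = 2
Step 5 ('push 11'): stack = [-4, 1, 11], depth = 3
Step 6 ('pop'): stack = [-4, 1], depth = 2
Step 7 ('pop'): stack = [-4], depth = 1
Step 8 ('over'): needs 2 value(s) but depth is 1 — STACK UNDERFLOW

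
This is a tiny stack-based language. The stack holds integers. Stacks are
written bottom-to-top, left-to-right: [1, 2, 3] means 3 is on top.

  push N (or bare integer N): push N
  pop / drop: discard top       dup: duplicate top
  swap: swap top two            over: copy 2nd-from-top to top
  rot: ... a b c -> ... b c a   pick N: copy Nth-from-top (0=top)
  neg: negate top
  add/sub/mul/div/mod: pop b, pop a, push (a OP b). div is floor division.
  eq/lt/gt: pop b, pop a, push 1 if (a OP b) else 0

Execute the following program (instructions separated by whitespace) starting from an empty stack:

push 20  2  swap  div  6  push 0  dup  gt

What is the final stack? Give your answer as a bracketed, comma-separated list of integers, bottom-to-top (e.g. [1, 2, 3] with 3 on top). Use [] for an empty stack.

Answer: [0, 6, 0]

Derivation:
After 'push 20': [20]
After 'push 2': [20, 2]
After 'swap': [2, 20]
After 'div': [0]
After 'push 6': [0, 6]
After 'push 0': [0, 6, 0]
After 'dup': [0, 6, 0, 0]
After 'gt': [0, 6, 0]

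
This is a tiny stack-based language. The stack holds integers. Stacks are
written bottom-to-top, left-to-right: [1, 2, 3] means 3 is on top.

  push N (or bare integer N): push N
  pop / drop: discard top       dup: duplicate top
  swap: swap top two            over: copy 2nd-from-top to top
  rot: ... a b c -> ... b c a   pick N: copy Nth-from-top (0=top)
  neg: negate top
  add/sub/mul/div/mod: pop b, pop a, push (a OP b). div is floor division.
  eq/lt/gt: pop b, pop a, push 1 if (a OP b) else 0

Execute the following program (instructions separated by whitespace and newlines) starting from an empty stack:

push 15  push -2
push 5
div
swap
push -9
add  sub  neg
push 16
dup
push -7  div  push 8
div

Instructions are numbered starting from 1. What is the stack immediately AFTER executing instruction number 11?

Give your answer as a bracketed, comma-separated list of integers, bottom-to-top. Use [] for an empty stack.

Answer: [7, 16, 16]

Derivation:
Step 1 ('push 15'): [15]
Step 2 ('push -2'): [15, -2]
Step 3 ('push 5'): [15, -2, 5]
Step 4 ('div'): [15, -1]
Step 5 ('swap'): [-1, 15]
Step 6 ('push -9'): [-1, 15, -9]
Step 7 ('add'): [-1, 6]
Step 8 ('sub'): [-7]
Step 9 ('neg'): [7]
Step 10 ('push 16'): [7, 16]
Step 11 ('dup'): [7, 16, 16]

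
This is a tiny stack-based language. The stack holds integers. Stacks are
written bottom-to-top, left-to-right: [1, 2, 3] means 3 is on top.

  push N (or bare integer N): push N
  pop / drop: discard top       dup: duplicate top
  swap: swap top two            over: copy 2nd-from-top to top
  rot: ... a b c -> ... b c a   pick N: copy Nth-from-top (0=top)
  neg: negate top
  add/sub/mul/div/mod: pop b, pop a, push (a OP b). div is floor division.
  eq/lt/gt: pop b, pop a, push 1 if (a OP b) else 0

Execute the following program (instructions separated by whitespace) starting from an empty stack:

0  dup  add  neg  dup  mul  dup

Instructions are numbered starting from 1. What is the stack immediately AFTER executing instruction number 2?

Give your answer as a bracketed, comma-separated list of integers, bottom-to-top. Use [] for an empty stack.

Answer: [0, 0]

Derivation:
Step 1 ('0'): [0]
Step 2 ('dup'): [0, 0]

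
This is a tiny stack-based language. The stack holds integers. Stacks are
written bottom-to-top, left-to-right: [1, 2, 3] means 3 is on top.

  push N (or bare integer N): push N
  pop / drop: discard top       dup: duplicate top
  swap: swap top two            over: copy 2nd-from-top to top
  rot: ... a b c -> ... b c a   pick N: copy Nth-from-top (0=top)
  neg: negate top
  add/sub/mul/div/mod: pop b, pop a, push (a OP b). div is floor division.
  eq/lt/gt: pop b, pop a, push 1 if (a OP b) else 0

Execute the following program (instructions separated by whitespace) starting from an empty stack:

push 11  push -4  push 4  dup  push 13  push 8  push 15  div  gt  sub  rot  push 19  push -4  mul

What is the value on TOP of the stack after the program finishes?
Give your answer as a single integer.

Answer: -76

Derivation:
After 'push 11': [11]
After 'push -4': [11, -4]
After 'push 4': [11, -4, 4]
After 'dup': [11, -4, 4, 4]
After 'push 13': [11, -4, 4, 4, 13]
After 'push 8': [11, -4, 4, 4, 13, 8]
After 'push 15': [11, -4, 4, 4, 13, 8, 15]
After 'div': [11, -4, 4, 4, 13, 0]
After 'gt': [11, -4, 4, 4, 1]
After 'sub': [11, -4, 4, 3]
After 'rot': [11, 4, 3, -4]
After 'push 19': [11, 4, 3, -4, 19]
After 'push -4': [11, 4, 3, -4, 19, -4]
After 'mul': [11, 4, 3, -4, -76]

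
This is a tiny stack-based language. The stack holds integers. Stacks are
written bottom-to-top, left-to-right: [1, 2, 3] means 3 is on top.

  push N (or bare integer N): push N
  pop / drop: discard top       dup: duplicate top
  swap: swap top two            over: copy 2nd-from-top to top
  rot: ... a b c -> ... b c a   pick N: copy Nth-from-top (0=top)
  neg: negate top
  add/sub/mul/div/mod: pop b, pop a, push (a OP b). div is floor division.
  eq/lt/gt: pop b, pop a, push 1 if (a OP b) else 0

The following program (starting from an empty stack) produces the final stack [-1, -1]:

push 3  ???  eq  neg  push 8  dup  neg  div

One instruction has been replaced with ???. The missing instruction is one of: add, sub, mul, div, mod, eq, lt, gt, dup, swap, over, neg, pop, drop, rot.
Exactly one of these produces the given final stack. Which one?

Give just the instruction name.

Stack before ???: [3]
Stack after ???:  [3, 3]
The instruction that transforms [3] -> [3, 3] is: dup

Answer: dup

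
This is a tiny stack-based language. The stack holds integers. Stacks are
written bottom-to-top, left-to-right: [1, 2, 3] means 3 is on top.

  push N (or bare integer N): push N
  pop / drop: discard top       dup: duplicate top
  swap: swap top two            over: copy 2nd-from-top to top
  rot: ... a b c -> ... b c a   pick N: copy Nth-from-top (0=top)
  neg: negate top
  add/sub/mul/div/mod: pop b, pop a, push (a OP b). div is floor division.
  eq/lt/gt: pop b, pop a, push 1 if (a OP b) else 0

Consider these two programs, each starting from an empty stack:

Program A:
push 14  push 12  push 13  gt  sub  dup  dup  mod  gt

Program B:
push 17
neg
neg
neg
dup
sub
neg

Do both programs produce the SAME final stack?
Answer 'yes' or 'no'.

Program A trace:
  After 'push 14': [14]
  After 'push 12': [14, 12]
  After 'push 13': [14, 12, 13]
  After 'gt': [14, 0]
  After 'sub': [14]
  After 'dup': [14, 14]
  After 'dup': [14, 14, 14]
  After 'mod': [14, 0]
  After 'gt': [1]
Program A final stack: [1]

Program B trace:
  After 'push 17': [17]
  After 'neg': [-17]
  After 'neg': [17]
  After 'neg': [-17]
  After 'dup': [-17, -17]
  After 'sub': [0]
  After 'neg': [0]
Program B final stack: [0]
Same: no

Answer: no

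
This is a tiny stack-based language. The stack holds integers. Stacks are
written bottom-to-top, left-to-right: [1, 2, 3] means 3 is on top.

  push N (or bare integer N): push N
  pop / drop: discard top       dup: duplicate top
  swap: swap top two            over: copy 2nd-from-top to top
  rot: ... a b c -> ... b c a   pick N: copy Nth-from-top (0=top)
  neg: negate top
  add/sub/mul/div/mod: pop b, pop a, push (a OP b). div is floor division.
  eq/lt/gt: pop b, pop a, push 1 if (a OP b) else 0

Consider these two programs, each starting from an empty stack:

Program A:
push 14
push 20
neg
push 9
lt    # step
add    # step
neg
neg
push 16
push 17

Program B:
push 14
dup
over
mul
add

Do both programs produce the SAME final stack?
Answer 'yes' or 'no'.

Answer: no

Derivation:
Program A trace:
  After 'push 14': [14]
  After 'push 20': [14, 20]
  After 'neg': [14, -20]
  After 'push 9': [14, -20, 9]
  After 'lt': [14, 1]
  After 'add': [15]
  After 'neg': [-15]
  After 'neg': [15]
  After 'push 16': [15, 16]
  After 'push 17': [15, 16, 17]
Program A final stack: [15, 16, 17]

Program B trace:
  After 'push 14': [14]
  After 'dup': [14, 14]
  After 'over': [14, 14, 14]
  After 'mul': [14, 196]
  After 'add': [210]
Program B final stack: [210]
Same: no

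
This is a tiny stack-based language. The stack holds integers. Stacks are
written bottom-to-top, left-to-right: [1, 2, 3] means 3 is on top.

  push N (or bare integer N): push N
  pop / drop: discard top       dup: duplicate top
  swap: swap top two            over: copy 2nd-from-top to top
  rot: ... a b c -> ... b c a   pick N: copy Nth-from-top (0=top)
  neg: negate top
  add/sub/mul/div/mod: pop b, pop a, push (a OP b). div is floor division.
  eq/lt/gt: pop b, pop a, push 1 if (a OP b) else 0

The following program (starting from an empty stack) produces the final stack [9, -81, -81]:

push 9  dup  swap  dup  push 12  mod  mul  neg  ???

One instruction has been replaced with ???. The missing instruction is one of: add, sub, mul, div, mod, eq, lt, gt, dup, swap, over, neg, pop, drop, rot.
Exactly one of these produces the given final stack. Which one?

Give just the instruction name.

Answer: dup

Derivation:
Stack before ???: [9, -81]
Stack after ???:  [9, -81, -81]
The instruction that transforms [9, -81] -> [9, -81, -81] is: dup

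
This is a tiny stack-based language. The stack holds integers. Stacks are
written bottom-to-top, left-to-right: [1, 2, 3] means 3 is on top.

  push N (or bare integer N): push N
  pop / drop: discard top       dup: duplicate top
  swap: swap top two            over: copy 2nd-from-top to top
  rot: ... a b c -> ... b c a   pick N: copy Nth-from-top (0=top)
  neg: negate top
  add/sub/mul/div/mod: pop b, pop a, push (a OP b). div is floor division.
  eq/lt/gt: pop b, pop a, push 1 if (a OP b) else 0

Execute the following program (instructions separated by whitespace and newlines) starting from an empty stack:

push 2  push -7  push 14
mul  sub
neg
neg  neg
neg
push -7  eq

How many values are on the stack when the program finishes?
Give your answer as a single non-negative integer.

Answer: 1

Derivation:
After 'push 2': stack = [2] (depth 1)
After 'push -7': stack = [2, -7] (depth 2)
After 'push 14': stack = [2, -7, 14] (depth 3)
After 'mul': stack = [2, -98] (depth 2)
After 'sub': stack = [100] (depth 1)
After 'neg': stack = [-100] (depth 1)
After 'neg': stack = [100] (depth 1)
After 'neg': stack = [-100] (depth 1)
After 'neg': stack = [100] (depth 1)
After 'push -7': stack = [100, -7] (depth 2)
After 'eq': stack = [0] (depth 1)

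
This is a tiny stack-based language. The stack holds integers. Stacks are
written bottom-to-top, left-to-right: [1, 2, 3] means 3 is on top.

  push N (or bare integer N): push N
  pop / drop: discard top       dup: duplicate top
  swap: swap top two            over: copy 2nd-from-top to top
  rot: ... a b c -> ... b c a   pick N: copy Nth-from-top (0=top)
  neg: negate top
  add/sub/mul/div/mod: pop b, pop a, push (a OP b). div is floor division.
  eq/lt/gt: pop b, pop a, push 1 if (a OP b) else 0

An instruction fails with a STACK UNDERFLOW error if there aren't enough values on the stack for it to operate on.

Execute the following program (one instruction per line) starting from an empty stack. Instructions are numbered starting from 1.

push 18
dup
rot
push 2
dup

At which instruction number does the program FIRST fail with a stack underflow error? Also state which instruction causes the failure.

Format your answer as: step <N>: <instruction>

Answer: step 3: rot

Derivation:
Step 1 ('push 18'): stack = [18], depth = 1
Step 2 ('dup'): stack = [18, 18], depth = 2
Step 3 ('rot'): needs 3 value(s) but depth is 2 — STACK UNDERFLOW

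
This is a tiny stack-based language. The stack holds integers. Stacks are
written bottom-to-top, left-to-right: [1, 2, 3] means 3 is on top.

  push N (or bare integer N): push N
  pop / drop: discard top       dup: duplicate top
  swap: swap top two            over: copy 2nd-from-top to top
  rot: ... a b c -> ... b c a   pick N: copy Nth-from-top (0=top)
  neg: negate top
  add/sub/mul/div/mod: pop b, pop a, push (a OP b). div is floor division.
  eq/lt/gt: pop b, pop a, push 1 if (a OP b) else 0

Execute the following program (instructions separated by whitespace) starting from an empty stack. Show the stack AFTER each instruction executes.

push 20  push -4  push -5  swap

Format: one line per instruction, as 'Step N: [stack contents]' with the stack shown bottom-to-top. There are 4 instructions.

Step 1: [20]
Step 2: [20, -4]
Step 3: [20, -4, -5]
Step 4: [20, -5, -4]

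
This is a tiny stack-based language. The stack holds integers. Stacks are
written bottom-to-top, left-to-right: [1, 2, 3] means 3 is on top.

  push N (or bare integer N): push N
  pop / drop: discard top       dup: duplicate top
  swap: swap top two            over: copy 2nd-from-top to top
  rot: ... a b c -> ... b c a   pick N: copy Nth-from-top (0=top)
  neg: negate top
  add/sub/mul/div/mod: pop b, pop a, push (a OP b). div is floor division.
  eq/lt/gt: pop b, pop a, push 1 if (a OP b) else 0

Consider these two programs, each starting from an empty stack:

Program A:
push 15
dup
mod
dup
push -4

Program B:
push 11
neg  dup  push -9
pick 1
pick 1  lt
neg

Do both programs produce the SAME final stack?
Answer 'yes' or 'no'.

Answer: no

Derivation:
Program A trace:
  After 'push 15': [15]
  After 'dup': [15, 15]
  After 'mod': [0]
  After 'dup': [0, 0]
  After 'push -4': [0, 0, -4]
Program A final stack: [0, 0, -4]

Program B trace:
  After 'push 11': [11]
  After 'neg': [-11]
  After 'dup': [-11, -11]
  After 'push -9': [-11, -11, -9]
  After 'pick 1': [-11, -11, -9, -11]
  After 'pick 1': [-11, -11, -9, -11, -9]
  After 'lt': [-11, -11, -9, 1]
  After 'neg': [-11, -11, -9, -1]
Program B final stack: [-11, -11, -9, -1]
Same: no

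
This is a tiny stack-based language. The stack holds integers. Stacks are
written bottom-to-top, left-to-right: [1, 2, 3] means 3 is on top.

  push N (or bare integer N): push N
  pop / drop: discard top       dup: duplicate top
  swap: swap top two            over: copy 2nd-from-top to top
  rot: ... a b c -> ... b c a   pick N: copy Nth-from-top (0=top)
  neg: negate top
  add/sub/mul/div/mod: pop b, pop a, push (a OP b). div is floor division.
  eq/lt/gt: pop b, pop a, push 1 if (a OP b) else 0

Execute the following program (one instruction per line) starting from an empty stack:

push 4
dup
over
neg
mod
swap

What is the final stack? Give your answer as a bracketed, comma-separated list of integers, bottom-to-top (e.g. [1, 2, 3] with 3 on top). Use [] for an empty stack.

After 'push 4': [4]
After 'dup': [4, 4]
After 'over': [4, 4, 4]
After 'neg': [4, 4, -4]
After 'mod': [4, 0]
After 'swap': [0, 4]

Answer: [0, 4]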